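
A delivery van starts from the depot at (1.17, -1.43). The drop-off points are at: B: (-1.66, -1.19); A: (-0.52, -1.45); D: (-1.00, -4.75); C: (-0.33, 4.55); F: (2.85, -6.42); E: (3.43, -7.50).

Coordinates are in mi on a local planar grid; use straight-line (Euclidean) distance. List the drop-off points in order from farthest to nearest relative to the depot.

E, C, F, D, B, A

Distance from the depot at (1.17, -1.43) to each:
E (3.43, -7.50): 6.5 mi
C (-0.33, 4.55): 6.2 mi
F (2.85, -6.42): 5.3 mi
D (-1.00, -4.75): 4.0 mi
B (-1.66, -1.19): 2.8 mi
A (-0.52, -1.45): 1.7 mi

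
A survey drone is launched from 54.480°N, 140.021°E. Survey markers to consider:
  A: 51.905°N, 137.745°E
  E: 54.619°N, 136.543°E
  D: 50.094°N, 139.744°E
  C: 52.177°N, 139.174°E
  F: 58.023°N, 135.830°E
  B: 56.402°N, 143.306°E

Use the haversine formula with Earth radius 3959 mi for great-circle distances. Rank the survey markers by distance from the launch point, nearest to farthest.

Computing each great-circle distance from 54.480°N, 140.021°E:
E 54.619°N, 136.543°E: 139.7 mi
C 52.177°N, 139.174°E: 162.9 mi
B 56.402°N, 143.306°E: 184.9 mi
A 51.905°N, 137.745°E: 201.3 mi
F 58.023°N, 135.830°E: 292.8 mi
D 50.094°N, 139.744°E: 303.3 mi

E, C, B, A, F, D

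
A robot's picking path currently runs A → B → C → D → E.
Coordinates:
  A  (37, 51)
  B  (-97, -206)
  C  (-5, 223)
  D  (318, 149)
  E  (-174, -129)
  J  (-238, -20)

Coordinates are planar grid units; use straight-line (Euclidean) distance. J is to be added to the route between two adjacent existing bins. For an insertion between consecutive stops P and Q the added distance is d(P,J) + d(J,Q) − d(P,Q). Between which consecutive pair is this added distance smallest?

between B and C

Added distance for inserting J between each consecutive pair:
A–B: 227.6
B–C: 131.3
C–D: 586.4
D–E: 142.4
Smallest added distance is 131.3, inserting between B and C.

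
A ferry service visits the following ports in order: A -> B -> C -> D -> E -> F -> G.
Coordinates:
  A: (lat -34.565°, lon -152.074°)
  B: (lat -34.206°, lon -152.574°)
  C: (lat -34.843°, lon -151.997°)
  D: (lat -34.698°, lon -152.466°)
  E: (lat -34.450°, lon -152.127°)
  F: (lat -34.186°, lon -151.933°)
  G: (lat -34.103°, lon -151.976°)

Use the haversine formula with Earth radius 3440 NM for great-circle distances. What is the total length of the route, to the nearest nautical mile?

152 NM

Leg distances:
A→B: 32.8 NM  (cumulative 32.8 NM)
B→C: 47.7 NM  (cumulative 80.6 NM)
C→D: 24.7 NM  (cumulative 105.3 NM)
D→E: 22.4 NM  (cumulative 127.7 NM)
E→F: 18.5 NM  (cumulative 146.2 NM)
F→G: 5.4 NM  (cumulative 151.7 NM)
Total route length ≈ 152 NM.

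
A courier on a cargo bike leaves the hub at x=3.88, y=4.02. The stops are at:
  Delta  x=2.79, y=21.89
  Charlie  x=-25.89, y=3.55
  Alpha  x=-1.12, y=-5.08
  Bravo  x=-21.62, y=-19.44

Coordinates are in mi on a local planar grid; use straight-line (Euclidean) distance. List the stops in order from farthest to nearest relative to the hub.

Bravo, Charlie, Delta, Alpha

Distances from the hub:
Bravo x=-21.62, y=-19.44: 34.6 mi
Charlie x=-25.89, y=3.55: 29.8 mi
Delta x=2.79, y=21.89: 17.9 mi
Alpha x=-1.12, y=-5.08: 10.4 mi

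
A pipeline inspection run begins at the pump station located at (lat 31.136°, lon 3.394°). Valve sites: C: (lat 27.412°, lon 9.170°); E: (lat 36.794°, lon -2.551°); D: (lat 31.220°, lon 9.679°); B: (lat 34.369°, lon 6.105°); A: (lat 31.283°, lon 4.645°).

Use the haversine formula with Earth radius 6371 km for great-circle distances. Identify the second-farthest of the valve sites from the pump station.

Distance to each, sorted:
E: 834.1 km
C: 696.5 km
D: 597.9 km
B: 439.8 km
A: 120.1 km
The second-farthest is C at 696.5 km.

C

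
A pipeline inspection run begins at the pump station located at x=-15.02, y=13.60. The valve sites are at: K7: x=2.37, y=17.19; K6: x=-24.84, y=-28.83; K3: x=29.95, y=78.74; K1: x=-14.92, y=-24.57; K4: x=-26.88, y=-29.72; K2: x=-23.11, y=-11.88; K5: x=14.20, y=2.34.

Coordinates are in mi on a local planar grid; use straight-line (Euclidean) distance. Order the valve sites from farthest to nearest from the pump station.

K3, K4, K6, K1, K5, K2, K7

Distances from the pump station:
K3 x=29.95, y=78.74: 79.2 mi
K4 x=-26.88, y=-29.72: 44.9 mi
K6 x=-24.84, y=-28.83: 43.6 mi
K1 x=-14.92, y=-24.57: 38.2 mi
K5 x=14.20, y=2.34: 31.3 mi
K2 x=-23.11, y=-11.88: 26.7 mi
K7 x=2.37, y=17.19: 17.8 mi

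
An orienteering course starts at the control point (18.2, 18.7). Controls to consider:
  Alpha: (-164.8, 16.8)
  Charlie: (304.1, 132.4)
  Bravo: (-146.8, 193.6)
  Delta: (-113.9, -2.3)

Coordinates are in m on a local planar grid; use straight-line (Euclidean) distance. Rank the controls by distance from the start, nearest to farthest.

Delta, Alpha, Bravo, Charlie

Distances from the start:
Delta (-113.9, -2.3): 133.8 m
Alpha (-164.8, 16.8): 183.0 m
Bravo (-146.8, 193.6): 240.4 m
Charlie (304.1, 132.4): 307.7 m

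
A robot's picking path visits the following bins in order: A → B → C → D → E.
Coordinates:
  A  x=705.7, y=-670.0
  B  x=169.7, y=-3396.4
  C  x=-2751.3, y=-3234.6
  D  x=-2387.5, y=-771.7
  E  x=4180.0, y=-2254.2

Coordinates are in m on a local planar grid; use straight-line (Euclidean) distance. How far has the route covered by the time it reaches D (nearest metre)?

Leg distances:
A→B: 2778.6 m  (cumulative 2778.6 m)
B→C: 2925.5 m  (cumulative 5704.1 m)
C→D: 2489.6 m  (cumulative 8193.7 m)
Cumulative distance at D ≈ 8194 m.

8194 m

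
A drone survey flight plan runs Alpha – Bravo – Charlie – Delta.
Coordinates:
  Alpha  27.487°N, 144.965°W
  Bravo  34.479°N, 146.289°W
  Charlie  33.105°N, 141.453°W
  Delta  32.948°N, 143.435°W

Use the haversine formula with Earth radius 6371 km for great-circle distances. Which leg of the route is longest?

Alpha–Bravo

Leg distances:
Alpha→Bravo: 787.6 km
Bravo→Charlie: 472.2 km
Charlie→Delta: 185.6 km
The longest leg is Alpha–Bravo at 787.6 km.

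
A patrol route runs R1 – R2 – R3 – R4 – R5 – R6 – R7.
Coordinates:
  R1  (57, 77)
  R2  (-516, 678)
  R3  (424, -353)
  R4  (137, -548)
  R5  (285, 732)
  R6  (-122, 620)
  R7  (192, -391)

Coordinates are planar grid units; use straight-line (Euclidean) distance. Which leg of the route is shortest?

Leg distances:
R1→R2: 830.4
R2→R3: 1395.2
R3→R4: 347.0
R4→R5: 1288.5
R5→R6: 422.1
R6→R7: 1058.6
The shortest leg is R3–R4 at 347.0.

R3–R4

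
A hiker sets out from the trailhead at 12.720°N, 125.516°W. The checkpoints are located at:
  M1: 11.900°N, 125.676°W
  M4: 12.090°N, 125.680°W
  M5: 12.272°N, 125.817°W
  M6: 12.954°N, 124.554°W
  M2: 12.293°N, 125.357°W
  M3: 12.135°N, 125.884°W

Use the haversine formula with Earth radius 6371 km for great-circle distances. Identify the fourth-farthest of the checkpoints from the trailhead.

Distances from the trailhead (12.720°N, 125.516°W):
M6: 107.5 km
M1: 92.8 km
M3: 76.3 km
M4: 72.3 km
M5: 59.6 km
M2: 50.5 km
The fourth-farthest is M4 at 72.3 km.

M4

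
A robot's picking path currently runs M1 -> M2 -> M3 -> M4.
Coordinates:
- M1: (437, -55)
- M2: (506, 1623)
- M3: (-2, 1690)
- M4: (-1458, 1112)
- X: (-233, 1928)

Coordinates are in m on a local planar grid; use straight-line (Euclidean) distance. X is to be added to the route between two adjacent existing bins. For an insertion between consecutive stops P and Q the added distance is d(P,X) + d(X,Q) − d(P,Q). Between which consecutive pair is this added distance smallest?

Added distance for inserting X between each consecutive pair:
M1–M2: 1213.2 m
M2–M3: 618.7 m
M3–M4: 237.0 m
Smallest added distance is 237.0 m, inserting between M3 and M4.

between M3 and M4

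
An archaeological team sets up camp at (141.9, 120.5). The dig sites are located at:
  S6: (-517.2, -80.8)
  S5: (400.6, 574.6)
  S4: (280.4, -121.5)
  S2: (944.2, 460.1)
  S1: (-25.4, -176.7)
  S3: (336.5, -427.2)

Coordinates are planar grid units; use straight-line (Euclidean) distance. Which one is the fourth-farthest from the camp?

Distance to each, sorted:
S2: 871.2
S6: 689.2
S3: 581.2
S5: 522.6
S1: 341.1
S4: 278.8
The fourth-farthest is S5 at 522.6.

S5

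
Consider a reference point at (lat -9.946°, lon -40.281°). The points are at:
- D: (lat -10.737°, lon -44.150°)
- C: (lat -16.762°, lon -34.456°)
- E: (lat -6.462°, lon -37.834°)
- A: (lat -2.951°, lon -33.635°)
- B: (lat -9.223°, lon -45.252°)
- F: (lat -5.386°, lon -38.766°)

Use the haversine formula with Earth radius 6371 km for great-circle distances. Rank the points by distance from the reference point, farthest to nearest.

A, C, B, F, E, D

Distance from the reference point at (lat -9.946°, lon -40.281°) to each:
A (lat -2.951°, lon -33.635°): 1069.4 km
C (lat -16.762°, lon -34.456°): 985.4 km
B (lat -9.223°, lon -45.252°): 550.9 km
F (lat -5.386°, lon -38.766°): 533.8 km
E (lat -6.462°, lon -37.834°): 471.8 km
D (lat -10.737°, lon -44.150°): 432.3 km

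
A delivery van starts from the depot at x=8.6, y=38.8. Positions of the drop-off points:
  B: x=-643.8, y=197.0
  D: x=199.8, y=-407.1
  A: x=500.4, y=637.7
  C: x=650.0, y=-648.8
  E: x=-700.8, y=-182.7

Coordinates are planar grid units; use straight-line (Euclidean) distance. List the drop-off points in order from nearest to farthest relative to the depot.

Distances from the depot:
D x=199.8, y=-407.1: 485.2
B x=-643.8, y=197.0: 671.3
E x=-700.8, y=-182.7: 743.2
A x=500.4, y=637.7: 775.0
C x=650.0, y=-648.8: 940.3

D, B, E, A, C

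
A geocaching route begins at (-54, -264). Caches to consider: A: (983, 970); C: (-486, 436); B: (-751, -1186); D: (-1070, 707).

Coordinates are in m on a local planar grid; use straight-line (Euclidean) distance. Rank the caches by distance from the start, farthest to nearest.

Distance from the start at (-54, -264) to each:
A (983, 970): 1611.9 m
D (-1070, 707): 1405.4 m
B (-751, -1186): 1155.8 m
C (-486, 436): 822.6 m

A, D, B, C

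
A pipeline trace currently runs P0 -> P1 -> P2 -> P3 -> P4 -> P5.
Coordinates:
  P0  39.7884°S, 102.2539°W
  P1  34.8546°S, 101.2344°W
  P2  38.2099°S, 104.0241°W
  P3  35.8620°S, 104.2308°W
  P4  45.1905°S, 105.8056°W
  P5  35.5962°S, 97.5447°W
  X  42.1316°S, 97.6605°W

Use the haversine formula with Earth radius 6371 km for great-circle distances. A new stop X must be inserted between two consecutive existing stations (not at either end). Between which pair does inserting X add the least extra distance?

Added distance for inserting X between each consecutive pair:
P0–P1: 776.1 km
P1–P2: 1112.3 km
P2–P3: 1331.1 km
P3–P4: 590.5 km
P4–P5: 190.3 km
Smallest added distance is 190.3 km, inserting between P4 and P5.

between P4 and P5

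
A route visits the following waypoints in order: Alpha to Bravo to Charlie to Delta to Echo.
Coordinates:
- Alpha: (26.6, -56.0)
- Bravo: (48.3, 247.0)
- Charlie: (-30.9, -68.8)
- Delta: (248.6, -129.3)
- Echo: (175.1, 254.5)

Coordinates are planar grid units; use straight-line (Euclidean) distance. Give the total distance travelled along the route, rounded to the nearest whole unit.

Leg distances:
Alpha→Bravo: 303.8  (cumulative 303.8)
Bravo→Charlie: 325.6  (cumulative 629.4)
Charlie→Delta: 286.0  (cumulative 915.3)
Delta→Echo: 390.8  (cumulative 1306.1)
Total route length ≈ 1306.

1306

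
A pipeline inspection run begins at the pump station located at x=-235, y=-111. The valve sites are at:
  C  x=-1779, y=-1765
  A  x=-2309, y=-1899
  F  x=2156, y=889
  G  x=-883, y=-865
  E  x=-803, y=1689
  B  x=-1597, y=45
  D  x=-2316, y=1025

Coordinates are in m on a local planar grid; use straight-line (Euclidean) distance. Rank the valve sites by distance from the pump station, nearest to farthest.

Distances from the pump station:
G x=-883, y=-865: 994.2 m
B x=-1597, y=45: 1370.9 m
E x=-803, y=1689: 1887.5 m
C x=-1779, y=-1765: 2262.7 m
D x=-2316, y=1025: 2370.9 m
F x=2156, y=889: 2591.7 m
A x=-2309, y=-1899: 2738.3 m

G, B, E, C, D, F, A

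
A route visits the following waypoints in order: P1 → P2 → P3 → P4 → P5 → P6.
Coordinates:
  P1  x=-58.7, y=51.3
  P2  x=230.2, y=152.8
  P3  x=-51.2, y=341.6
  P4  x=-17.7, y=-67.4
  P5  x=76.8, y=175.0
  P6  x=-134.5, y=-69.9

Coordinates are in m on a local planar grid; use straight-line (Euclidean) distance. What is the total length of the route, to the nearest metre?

1639 m

Leg distances:
P1→P2: 306.2 m  (cumulative 306.2 m)
P2→P3: 338.9 m  (cumulative 645.1 m)
P3→P4: 410.4 m  (cumulative 1055.4 m)
P4→P5: 260.2 m  (cumulative 1315.6 m)
P5→P6: 323.5 m  (cumulative 1639.1 m)
Total route length ≈ 1639 m.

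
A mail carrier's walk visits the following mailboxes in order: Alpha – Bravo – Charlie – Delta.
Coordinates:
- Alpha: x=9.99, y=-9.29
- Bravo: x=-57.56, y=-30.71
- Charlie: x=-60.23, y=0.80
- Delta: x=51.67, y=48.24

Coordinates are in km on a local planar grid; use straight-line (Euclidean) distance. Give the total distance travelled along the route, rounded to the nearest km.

Leg distances:
Alpha→Bravo: 70.9 km  (cumulative 70.9 km)
Bravo→Charlie: 31.6 km  (cumulative 102.5 km)
Charlie→Delta: 121.5 km  (cumulative 224.0 km)
Total route length ≈ 224 km.

224 km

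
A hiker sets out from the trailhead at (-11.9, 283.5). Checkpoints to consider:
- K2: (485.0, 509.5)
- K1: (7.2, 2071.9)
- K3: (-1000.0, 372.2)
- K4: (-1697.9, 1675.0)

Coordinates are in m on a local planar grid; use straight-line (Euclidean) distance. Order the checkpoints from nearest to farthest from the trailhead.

Distance from the trailhead at (-11.9, 283.5) to each:
K2 (485.0, 509.5): 545.9 m
K3 (-1000.0, 372.2): 992.1 m
K1 (7.2, 2071.9): 1788.5 m
K4 (-1697.9, 1675.0): 2186.1 m

K2, K3, K1, K4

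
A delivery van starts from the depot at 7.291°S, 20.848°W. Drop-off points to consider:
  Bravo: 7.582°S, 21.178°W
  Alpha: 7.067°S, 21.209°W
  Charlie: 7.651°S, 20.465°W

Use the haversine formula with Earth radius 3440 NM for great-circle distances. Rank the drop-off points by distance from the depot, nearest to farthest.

Alpha, Bravo, Charlie

Distances from the depot:
Alpha 7.067°S, 21.209°W: 25.4 NM
Bravo 7.582°S, 21.178°W: 26.3 NM
Charlie 7.651°S, 20.465°W: 31.4 NM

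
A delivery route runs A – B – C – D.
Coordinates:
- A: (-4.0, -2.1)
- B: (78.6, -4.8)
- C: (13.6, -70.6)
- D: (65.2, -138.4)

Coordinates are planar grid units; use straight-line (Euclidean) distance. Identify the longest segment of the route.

Leg distances:
A→B: 82.6
B→C: 92.5
C→D: 85.2
The longest leg is B–C at 92.5.

B–C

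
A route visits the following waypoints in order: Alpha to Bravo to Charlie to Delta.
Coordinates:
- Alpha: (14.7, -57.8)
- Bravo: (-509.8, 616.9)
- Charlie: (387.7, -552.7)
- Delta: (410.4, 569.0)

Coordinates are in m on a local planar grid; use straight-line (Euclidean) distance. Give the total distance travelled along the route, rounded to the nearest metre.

3451 m

Leg distances:
Alpha→Bravo: 854.6 m  (cumulative 854.6 m)
Bravo→Charlie: 1474.3 m  (cumulative 2328.9 m)
Charlie→Delta: 1121.9 m  (cumulative 3450.8 m)
Total route length ≈ 3451 m.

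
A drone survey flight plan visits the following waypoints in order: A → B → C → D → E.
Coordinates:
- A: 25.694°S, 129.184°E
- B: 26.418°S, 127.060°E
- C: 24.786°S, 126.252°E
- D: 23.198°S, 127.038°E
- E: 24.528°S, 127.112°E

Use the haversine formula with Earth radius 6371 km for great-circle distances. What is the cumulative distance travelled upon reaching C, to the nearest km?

Leg distances:
A→B: 226.9 km  (cumulative 226.9 km)
B→C: 198.7 km  (cumulative 425.7 km)
Cumulative distance at C ≈ 426 km.

426 km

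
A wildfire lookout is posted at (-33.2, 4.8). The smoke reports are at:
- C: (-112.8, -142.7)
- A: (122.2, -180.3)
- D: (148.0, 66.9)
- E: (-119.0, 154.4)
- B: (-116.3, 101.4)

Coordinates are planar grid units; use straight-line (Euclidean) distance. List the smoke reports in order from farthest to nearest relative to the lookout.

Distances from the lookout:
A (122.2, -180.3): 241.7
D (148.0, 66.9): 191.5
E (-119.0, 154.4): 172.5
C (-112.8, -142.7): 167.6
B (-116.3, 101.4): 127.4

A, D, E, C, B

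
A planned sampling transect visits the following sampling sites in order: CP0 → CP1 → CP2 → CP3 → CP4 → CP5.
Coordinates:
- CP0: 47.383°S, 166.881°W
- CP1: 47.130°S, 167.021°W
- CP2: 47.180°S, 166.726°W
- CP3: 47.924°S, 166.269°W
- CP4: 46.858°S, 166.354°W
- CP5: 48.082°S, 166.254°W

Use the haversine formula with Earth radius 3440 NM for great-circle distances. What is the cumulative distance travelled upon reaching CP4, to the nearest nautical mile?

Leg distances:
CP0→CP1: 16.2 NM  (cumulative 16.2 NM)
CP1→CP2: 12.4 NM  (cumulative 28.6 NM)
CP2→CP3: 48.4 NM  (cumulative 77.0 NM)
CP3→CP4: 64.1 NM  (cumulative 141.1 NM)
Cumulative distance at CP4 ≈ 141 NM.

141 NM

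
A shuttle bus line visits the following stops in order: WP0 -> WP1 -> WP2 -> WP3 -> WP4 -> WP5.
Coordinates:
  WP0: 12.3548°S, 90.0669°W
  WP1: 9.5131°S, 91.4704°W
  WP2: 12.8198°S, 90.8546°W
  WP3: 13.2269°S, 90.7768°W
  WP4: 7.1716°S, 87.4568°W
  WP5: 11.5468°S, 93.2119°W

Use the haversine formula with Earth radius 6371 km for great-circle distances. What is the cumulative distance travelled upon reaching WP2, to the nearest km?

Leg distances:
WP0→WP1: 351.2 km  (cumulative 351.2 km)
WP1→WP2: 373.8 km  (cumulative 724.9 km)
Cumulative distance at WP2 ≈ 725 km.

725 km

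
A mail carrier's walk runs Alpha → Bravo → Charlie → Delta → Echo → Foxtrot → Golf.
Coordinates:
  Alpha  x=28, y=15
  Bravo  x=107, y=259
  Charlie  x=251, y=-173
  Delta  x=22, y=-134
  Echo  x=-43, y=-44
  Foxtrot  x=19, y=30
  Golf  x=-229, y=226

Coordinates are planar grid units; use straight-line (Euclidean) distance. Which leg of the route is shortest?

Leg distances:
Alpha→Bravo: 256.5
Bravo→Charlie: 455.4
Charlie→Delta: 232.3
Delta→Echo: 111.0
Echo→Foxtrot: 96.5
Foxtrot→Golf: 316.1
The shortest leg is Echo–Foxtrot at 96.5.

Echo–Foxtrot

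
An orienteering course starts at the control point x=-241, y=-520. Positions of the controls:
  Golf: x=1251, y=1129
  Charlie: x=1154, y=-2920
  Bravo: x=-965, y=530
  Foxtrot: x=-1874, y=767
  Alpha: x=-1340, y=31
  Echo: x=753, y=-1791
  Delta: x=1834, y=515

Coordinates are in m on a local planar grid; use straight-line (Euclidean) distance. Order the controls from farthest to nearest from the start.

Computing each straight-line distance from x=-241, y=-520:
Charlie x=1154, y=-2920: 2776.0 m
Delta x=1834, y=515: 2318.8 m
Golf x=1251, y=1129: 2223.8 m
Foxtrot x=-1874, y=767: 2079.2 m
Echo x=753, y=-1791: 1613.5 m
Bravo x=-965, y=530: 1275.4 m
Alpha x=-1340, y=31: 1229.4 m

Charlie, Delta, Golf, Foxtrot, Echo, Bravo, Alpha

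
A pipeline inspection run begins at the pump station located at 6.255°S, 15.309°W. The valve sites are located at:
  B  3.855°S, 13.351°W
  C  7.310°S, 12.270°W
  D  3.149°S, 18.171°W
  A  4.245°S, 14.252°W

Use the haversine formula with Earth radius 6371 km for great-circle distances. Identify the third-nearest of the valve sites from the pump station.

Distance to each, sorted:
A: 252.3 km
B: 343.9 km
C: 355.5 km
D: 468.9 km
The third-nearest is C at 355.5 km.

C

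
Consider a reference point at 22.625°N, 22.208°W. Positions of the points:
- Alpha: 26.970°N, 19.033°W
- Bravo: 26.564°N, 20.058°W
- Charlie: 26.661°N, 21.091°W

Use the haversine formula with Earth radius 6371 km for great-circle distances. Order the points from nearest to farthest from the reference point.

Computing each great-circle distance from 22.625°N, 22.208°W:
Charlie 26.661°N, 21.091°W: 462.8 km
Bravo 26.564°N, 20.058°W: 488.9 km
Alpha 26.970°N, 19.033°W: 579.7 km

Charlie, Bravo, Alpha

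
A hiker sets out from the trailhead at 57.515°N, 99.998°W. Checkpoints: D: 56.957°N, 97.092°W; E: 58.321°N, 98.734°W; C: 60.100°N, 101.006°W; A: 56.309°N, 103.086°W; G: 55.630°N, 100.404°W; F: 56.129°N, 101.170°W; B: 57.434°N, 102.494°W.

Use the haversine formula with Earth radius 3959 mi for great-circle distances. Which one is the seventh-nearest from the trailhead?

C

Distances from the trailhead (57.515°N, 99.998°W):
E: 72.5 mi
B: 92.9 mi
F: 105.5 mi
D: 115.3 mi
G: 131.2 mi
A: 143.2 mi
C: 182.2 mi
The seventh-nearest is C at 182.2 mi.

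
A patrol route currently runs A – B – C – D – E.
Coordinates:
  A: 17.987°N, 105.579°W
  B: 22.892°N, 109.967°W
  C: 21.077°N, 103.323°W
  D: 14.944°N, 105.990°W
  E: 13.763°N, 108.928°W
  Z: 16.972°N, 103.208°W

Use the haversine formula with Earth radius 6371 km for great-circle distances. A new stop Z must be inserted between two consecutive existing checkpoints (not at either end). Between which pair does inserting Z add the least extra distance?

Added distance for inserting Z between each consecutive pair:
A–B: 529.4 km
B–C: 707.9 km
C–D: 91.9 km
D–E: 740.0 km
Smallest added distance is 91.9 km, inserting between C and D.

between C and D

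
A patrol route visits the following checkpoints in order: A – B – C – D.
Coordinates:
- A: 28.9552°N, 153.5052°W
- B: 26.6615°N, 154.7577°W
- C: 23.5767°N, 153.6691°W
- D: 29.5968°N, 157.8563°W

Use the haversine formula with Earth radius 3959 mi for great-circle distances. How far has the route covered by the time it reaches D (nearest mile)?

890 mi

Leg distances:
A→B: 176.0 mi  (cumulative 176.0 mi)
B→C: 223.8 mi  (cumulative 399.8 mi)
C→D: 489.8 mi  (cumulative 889.5 mi)
Cumulative distance at D ≈ 890 mi.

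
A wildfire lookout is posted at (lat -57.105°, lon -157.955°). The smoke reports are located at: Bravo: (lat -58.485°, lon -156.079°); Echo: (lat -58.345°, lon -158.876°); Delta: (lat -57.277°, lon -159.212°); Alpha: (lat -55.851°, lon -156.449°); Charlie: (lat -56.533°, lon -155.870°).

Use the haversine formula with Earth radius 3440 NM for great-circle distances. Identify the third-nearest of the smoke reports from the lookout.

Echo

Distance to each, sorted:
Delta: 42.2 NM
Charlie: 76.6 NM
Echo: 80.1 NM
Alpha: 90.3 NM
Bravo: 102.3 NM
The third-nearest is Echo at 80.1 NM.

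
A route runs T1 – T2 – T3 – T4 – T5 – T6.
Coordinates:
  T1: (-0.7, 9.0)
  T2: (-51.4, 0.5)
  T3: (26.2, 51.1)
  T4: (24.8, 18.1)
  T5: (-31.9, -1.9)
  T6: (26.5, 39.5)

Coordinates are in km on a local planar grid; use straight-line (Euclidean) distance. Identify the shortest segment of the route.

T3–T4

Leg distances:
T1→T2: 51.4 km
T2→T3: 92.6 km
T3→T4: 33.0 km
T4→T5: 60.1 km
T5→T6: 71.6 km
The shortest leg is T3–T4 at 33.0 km.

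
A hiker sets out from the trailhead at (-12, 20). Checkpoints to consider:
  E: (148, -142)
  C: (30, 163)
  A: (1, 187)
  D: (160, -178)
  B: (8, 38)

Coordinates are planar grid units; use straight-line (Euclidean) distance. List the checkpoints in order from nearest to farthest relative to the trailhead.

B, C, A, E, D

Distances from the trailhead:
B (8, 38): 26.9
C (30, 163): 149.0
A (1, 187): 167.5
E (148, -142): 227.7
D (160, -178): 262.3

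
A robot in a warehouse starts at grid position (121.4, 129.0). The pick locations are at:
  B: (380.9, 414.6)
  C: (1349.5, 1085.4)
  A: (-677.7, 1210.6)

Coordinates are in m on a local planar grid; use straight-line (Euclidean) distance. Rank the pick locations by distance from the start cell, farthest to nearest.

C, A, B

Computing each straight-line distance from (121.4, 129.0):
C (1349.5, 1085.4): 1556.6 m
A (-677.7, 1210.6): 1344.8 m
B (380.9, 414.6): 385.9 m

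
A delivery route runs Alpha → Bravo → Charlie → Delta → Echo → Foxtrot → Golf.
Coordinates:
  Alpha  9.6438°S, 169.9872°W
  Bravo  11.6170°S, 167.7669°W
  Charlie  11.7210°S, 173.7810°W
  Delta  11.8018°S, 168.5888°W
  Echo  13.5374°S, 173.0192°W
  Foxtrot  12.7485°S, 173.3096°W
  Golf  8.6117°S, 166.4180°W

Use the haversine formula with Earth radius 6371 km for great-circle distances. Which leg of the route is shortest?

Echo–Foxtrot

Leg distances:
Alpha→Bravo: 327.1 km
Bravo→Charlie: 655.0 km
Charlie→Delta: 565.3 km
Delta→Echo: 517.9 km
Echo→Foxtrot: 93.2 km
Foxtrot→Golf: 882.2 km
The shortest leg is Echo–Foxtrot at 93.2 km.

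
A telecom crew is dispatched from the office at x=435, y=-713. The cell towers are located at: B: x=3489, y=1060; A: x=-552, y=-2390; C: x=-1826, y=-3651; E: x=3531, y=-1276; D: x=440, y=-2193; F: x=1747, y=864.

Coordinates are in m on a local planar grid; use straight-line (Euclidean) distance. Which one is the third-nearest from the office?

Distance to each, sorted:
D: 1480.0 m
A: 1945.9 m
F: 2051.4 m
E: 3146.8 m
B: 3531.4 m
C: 3707.3 m
The third-nearest is F at 2051.4 m.

F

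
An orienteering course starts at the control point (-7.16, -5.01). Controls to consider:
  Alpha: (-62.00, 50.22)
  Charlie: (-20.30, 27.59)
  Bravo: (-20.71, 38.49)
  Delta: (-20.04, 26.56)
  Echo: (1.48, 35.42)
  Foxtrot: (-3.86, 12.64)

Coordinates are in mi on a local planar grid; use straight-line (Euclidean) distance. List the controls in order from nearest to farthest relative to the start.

Foxtrot, Delta, Charlie, Echo, Bravo, Alpha

Distances from the start:
Foxtrot (-3.86, 12.64): 18.0 mi
Delta (-20.04, 26.56): 34.1 mi
Charlie (-20.30, 27.59): 35.1 mi
Echo (1.48, 35.42): 41.3 mi
Bravo (-20.71, 38.49): 45.6 mi
Alpha (-62.00, 50.22): 77.8 mi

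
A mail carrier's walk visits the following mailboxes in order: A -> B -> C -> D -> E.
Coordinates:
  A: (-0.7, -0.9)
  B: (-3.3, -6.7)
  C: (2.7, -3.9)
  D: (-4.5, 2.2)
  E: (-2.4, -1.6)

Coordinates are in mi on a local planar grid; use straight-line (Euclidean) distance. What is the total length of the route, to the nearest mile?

27 mi

Leg distances:
A→B: 6.4 mi  (cumulative 6.4 mi)
B→C: 6.6 mi  (cumulative 13.0 mi)
C→D: 9.4 mi  (cumulative 22.4 mi)
D→E: 4.3 mi  (cumulative 26.8 mi)
Total route length ≈ 27 mi.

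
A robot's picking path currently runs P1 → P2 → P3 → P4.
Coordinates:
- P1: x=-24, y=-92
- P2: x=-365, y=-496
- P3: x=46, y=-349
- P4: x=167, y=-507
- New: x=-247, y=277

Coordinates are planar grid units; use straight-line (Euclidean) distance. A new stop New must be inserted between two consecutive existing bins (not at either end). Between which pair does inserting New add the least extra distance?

Added distance for inserting New between each consecutive pair:
P1–P2: 684.4
P2–P3: 1036.6
P3–P4: 1378.8
Smallest added distance is 684.4, inserting between P1 and P2.

between P1 and P2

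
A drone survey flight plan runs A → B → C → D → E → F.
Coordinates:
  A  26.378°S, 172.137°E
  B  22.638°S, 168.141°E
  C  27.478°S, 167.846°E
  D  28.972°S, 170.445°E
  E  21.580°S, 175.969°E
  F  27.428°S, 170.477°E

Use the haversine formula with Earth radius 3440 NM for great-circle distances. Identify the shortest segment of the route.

Leg distances:
A→B: 313.1 NM
B→C: 291.0 NM
C→D: 164.2 NM
D→E: 535.4 NM
E→F: 461.7 NM
The shortest leg is C–D at 164.2 NM.

C–D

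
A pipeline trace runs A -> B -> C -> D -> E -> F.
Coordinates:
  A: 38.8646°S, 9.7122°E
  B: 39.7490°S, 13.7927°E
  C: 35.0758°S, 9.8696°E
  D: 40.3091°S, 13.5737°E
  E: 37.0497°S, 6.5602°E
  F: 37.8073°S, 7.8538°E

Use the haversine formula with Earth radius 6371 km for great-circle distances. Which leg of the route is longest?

Leg distances:
A→B: 364.6 km
B→C: 624.4 km
C→D: 666.8 km
D→E: 708.2 km
E→F: 141.9 km
The longest leg is D–E at 708.2 km.

D–E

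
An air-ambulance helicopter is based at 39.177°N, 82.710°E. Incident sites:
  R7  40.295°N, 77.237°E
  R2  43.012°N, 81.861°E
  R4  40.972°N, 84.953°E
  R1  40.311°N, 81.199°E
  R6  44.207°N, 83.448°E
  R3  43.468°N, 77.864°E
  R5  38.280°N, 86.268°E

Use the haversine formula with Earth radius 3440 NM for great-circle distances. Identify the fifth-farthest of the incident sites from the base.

R5

Distance to each, sorted:
R3: 337.7 NM
R6: 303.8 NM
R7: 261.4 NM
R2: 233.4 NM
R5: 175.1 NM
R4: 149.1 NM
R1: 97.5 NM
The fifth-farthest is R5 at 175.1 NM.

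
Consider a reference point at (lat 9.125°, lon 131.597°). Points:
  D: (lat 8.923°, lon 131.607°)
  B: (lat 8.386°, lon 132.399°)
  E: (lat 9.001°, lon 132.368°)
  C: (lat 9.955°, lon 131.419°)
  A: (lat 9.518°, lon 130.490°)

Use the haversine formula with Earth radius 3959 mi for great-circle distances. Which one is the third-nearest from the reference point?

C

Distances from the reference point ((lat 9.125°, lon 131.597°)):
D: 14.0 mi
E: 53.3 mi
C: 58.6 mi
B: 74.9 mi
A: 80.2 mi
The third-nearest is C at 58.6 mi.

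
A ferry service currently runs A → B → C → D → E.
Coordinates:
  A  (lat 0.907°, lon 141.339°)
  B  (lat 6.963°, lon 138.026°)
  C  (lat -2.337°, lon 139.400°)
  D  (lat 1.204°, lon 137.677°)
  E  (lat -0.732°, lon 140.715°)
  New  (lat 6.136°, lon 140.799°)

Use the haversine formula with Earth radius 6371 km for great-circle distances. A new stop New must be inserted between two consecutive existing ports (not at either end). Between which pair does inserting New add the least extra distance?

Added distance for inserting New between each consecutive pair:
A–B: 137.3 km
B–C: 229.4 km
C–D: 1165.6 km
D–E: 1011.8 km
Smallest added distance is 137.3 km, inserting between A and B.

between A and B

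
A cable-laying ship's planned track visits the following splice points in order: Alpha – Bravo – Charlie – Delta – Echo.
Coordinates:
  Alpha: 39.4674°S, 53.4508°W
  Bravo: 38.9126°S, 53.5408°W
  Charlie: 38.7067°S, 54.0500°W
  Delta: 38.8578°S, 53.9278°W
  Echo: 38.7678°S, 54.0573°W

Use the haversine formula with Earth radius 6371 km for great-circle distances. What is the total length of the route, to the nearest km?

Leg distances:
Alpha→Bravo: 62.2 km  (cumulative 62.2 km)
Bravo→Charlie: 49.7 km  (cumulative 111.9 km)
Charlie→Delta: 19.9 km  (cumulative 131.7 km)
Delta→Echo: 15.0 km  (cumulative 146.8 km)
Total route length ≈ 147 km.

147 km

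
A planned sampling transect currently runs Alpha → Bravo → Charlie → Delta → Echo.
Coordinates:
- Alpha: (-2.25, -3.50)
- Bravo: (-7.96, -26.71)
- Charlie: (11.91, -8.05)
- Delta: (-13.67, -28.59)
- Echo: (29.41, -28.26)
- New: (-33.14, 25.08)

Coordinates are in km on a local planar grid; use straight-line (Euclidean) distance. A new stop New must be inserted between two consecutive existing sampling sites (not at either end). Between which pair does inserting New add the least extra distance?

Added distance for inserting New between each consecutive pair:
Alpha–Bravo: 75.8 km
Bravo–Charlie: 86.2 km
Charlie–Delta: 80.2 km
Delta–Echo: 96.2 km
Smallest added distance is 75.8 km, inserting between Alpha and Bravo.

between Alpha and Bravo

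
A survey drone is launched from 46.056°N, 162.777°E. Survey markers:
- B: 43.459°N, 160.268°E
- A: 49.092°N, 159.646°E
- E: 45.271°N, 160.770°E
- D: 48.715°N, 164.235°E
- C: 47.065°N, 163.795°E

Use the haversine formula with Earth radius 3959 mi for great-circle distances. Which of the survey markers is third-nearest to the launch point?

Distances from the launch point (46.056°N, 162.777°E):
C: 84.9 mi
E: 111.1 mi
D: 196.0 mi
B: 217.6 mi
A: 255.5 mi
The third-nearest is D at 196.0 mi.

D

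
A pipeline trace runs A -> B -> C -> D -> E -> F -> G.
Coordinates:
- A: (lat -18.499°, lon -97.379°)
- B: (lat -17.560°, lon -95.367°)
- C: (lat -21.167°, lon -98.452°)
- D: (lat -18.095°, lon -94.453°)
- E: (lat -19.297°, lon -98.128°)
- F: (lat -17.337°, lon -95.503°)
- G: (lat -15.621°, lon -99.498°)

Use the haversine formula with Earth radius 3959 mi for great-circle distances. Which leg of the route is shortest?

A–B

Leg distances:
A→B: 147.3 mi
B→C: 320.2 mi
C→D: 335.8 mi
D→E: 254.5 mi
E→F: 219.1 mi
F→G: 290.0 mi
The shortest leg is A–B at 147.3 mi.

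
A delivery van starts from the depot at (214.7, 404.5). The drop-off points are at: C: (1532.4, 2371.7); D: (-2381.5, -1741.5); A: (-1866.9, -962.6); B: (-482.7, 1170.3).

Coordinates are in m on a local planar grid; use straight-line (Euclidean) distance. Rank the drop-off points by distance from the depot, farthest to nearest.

Distances from the depot:
D (-2381.5, -1741.5): 3368.3 m
A (-1866.9, -962.6): 2490.4 m
C (1532.4, 2371.7): 2367.7 m
B (-482.7, 1170.3): 1035.8 m

D, A, C, B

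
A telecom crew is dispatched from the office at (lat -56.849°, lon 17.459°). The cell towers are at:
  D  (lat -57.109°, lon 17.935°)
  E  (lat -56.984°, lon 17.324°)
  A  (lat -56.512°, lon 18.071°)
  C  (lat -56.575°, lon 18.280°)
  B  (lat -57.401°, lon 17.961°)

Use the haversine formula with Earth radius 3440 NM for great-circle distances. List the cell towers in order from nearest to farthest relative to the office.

Computing each great-circle distance from (lat -56.849°, lon 17.459°):
E (lat -56.984°, lon 17.324°): 9.2 NM
D (lat -57.109°, lon 17.935°): 22.1 NM
A (lat -56.512°, lon 18.071°): 28.6 NM
C (lat -56.575°, lon 18.280°): 31.7 NM
B (lat -57.401°, lon 17.961°): 37.0 NM

E, D, A, C, B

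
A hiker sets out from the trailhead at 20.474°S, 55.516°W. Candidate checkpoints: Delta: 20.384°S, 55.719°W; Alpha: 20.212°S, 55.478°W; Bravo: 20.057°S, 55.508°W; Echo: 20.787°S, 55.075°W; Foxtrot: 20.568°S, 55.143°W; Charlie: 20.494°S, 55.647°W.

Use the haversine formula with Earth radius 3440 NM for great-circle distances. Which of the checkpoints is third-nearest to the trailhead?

Distances from the trailhead (20.474°S, 55.516°W):
Charlie: 7.5 NM
Delta: 12.6 NM
Alpha: 15.9 NM
Foxtrot: 21.7 NM
Bravo: 25.0 NM
Echo: 31.1 NM
The third-nearest is Alpha at 15.9 NM.

Alpha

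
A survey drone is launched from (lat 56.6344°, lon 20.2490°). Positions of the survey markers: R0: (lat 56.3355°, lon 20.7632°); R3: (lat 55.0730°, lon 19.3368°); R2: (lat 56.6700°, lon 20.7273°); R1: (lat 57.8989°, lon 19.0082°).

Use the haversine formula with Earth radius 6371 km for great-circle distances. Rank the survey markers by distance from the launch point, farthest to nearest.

R3, R1, R0, R2

Computing each great-circle distance from (lat 56.6344°, lon 20.2490°):
R3 (lat 55.0730°, lon 19.3368°): 182.7 km
R1 (lat 57.8989°, lon 19.0082°): 159.2 km
R0 (lat 56.3355°, lon 20.7632°): 45.8 km
R2 (lat 56.6700°, lon 20.7273°): 29.5 km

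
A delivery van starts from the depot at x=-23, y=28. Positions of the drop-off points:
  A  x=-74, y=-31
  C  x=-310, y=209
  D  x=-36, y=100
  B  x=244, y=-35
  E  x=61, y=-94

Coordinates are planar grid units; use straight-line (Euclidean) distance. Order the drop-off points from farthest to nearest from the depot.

Distances from the depot:
C x=-310, y=209: 339.3
B x=244, y=-35: 274.3
E x=61, y=-94: 148.1
A x=-74, y=-31: 78.0
D x=-36, y=100: 73.2

C, B, E, A, D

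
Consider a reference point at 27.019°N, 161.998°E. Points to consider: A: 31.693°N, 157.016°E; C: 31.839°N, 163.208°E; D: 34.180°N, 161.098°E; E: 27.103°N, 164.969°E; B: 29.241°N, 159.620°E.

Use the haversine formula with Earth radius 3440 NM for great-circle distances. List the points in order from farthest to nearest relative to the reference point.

Distance from the reference point at 27.019°N, 161.998°E to each:
D 34.180°N, 161.098°E: 432.4 NM
A 31.693°N, 157.016°E: 382.9 NM
C 31.839°N, 163.208°E: 296.2 NM
B 29.241°N, 159.620°E: 183.4 NM
E 27.103°N, 164.969°E: 158.9 NM

D, A, C, B, E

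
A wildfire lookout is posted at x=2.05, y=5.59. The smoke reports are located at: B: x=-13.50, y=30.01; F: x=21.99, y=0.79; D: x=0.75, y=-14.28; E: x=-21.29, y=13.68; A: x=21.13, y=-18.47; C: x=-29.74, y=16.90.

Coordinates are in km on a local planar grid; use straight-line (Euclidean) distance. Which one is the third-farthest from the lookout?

Distances from the lookout (x=2.05, y=5.59):
C: 33.7 km
A: 30.7 km
B: 29.0 km
E: 24.7 km
F: 20.5 km
D: 19.9 km
The third-farthest is B at 29.0 km.

B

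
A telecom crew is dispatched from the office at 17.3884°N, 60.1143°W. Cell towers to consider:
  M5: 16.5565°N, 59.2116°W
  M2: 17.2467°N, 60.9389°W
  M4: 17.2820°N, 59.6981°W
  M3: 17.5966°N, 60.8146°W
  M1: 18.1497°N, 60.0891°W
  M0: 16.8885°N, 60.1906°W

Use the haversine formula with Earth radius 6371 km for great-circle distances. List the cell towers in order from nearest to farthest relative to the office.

Computing each great-circle distance from 17.3884°N, 60.1143°W:
M4 17.2820°N, 59.6981°W: 45.7 km
M0 16.8885°N, 60.1906°W: 56.2 km
M3 17.5966°N, 60.8146°W: 77.8 km
M1 18.1497°N, 60.0891°W: 84.7 km
M2 17.2467°N, 60.9389°W: 88.9 km
M5 16.5565°N, 59.2116°W: 133.3 km

M4, M0, M3, M1, M2, M5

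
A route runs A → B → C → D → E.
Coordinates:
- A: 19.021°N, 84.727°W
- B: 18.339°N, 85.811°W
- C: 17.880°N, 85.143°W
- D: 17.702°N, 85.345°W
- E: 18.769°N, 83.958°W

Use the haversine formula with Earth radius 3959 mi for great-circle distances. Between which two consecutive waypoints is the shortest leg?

C–D

Leg distances:
A→B: 85.2 mi
B→C: 54.1 mi
C→D: 18.1 mi
D→E: 117.1 mi
The shortest leg is C–D at 18.1 mi.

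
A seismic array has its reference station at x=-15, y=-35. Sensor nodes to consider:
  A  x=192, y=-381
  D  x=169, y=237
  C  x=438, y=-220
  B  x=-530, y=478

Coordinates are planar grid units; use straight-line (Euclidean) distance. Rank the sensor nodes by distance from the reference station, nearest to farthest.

Computing each straight-line distance from x=-15, y=-35:
D x=169, y=237: 328.4
A x=192, y=-381: 403.2
C x=438, y=-220: 489.3
B x=-530, y=478: 726.9

D, A, C, B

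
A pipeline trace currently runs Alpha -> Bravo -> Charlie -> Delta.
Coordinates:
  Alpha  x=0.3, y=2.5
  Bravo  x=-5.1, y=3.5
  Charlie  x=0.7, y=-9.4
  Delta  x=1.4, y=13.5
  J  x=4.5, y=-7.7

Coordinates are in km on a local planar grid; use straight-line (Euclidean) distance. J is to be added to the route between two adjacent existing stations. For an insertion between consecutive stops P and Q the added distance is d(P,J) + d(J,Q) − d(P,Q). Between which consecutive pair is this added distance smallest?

Added distance for inserting J between each consecutive pair:
Alpha–Bravo: 20.3 km
Bravo–Charlie: 4.8 km
Charlie–Delta: 2.7 km
Smallest added distance is 2.7 km, inserting between Charlie and Delta.

between Charlie and Delta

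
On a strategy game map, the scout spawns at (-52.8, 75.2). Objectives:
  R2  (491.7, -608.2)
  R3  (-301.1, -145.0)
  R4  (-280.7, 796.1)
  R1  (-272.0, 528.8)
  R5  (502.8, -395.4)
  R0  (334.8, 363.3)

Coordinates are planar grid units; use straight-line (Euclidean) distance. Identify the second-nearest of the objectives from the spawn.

Distances from the spawn ((-52.8, 75.2)):
R3: 331.9
R0: 482.9
R1: 503.8
R5: 728.1
R4: 756.1
R2: 873.8
The second-nearest is R0 at 482.9.

R0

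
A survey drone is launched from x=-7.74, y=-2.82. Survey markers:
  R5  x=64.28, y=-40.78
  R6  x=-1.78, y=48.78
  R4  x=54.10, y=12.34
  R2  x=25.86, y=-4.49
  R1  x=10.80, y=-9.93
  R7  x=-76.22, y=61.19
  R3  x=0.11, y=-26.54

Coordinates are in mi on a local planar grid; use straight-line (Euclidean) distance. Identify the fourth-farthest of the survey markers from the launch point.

Distances from the launch point (x=-7.74, y=-2.82):
R7: 93.7 mi
R5: 81.4 mi
R4: 63.7 mi
R6: 51.9 mi
R2: 33.6 mi
R3: 25.0 mi
R1: 19.9 mi
The fourth-farthest is R6 at 51.9 mi.

R6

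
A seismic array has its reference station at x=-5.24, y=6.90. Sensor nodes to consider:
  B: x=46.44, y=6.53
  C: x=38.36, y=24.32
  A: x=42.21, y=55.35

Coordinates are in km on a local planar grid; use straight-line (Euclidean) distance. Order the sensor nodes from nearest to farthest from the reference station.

C, B, A

Distances from the reference station:
C x=38.36, y=24.32: 47.0 km
B x=46.44, y=6.53: 51.7 km
A x=42.21, y=55.35: 67.8 km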